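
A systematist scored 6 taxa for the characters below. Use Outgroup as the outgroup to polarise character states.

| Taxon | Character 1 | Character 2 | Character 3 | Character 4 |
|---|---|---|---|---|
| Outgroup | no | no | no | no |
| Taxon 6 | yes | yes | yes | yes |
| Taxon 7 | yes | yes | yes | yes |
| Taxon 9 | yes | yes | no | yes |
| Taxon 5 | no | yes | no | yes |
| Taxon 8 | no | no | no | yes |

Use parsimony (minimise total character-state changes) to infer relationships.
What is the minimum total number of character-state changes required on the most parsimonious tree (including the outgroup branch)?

The outgroup has state 'no' for every character, so 'yes' is the derived state throughout.
Character 1 (derived state 'yes') is shared by Taxon 6, Taxon 7, and Taxon 9 — a synapomorphy uniting that clade.
Character 2 (derived state 'yes') is shared by Taxon 5, Taxon 6, Taxon 7, and Taxon 9 — a synapomorphy uniting that clade.
Character 3 (derived state 'yes') is shared by Taxon 6 and Taxon 7 — a synapomorphy uniting that clade.
All ingroup taxa share the derived state 'yes' for Character 4; it defines the ingroup but does not resolve relationships within it.
Most parsimonious ingroup topology: (Taxon 8,(((Taxon 6,Taxon 7),Taxon 9),Taxon 5)).
Changes per character on this tree: Character 1: 1; Character 2: 1; Character 3: 1; Character 4: 1.
Total = 4.

4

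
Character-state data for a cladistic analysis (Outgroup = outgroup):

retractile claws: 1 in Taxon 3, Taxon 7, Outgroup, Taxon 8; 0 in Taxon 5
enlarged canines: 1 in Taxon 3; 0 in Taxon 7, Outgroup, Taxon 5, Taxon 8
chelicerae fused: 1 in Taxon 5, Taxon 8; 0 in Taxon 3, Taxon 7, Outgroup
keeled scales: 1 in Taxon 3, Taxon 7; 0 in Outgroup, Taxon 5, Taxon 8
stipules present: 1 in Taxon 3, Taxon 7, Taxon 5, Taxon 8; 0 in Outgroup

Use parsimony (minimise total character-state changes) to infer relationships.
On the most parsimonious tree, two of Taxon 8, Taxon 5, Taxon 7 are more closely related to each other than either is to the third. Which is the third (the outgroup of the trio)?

Taxon 7

Character polarity is set by the outgroup: the derived state is whichever differs from the outgroup's state, so for retractile claws the derived state is '0', and for the remaining characters it is '1'.
retractile claws (derived state '0') is unique to Taxon 5 (autapomorphy; uninformative for grouping).
enlarged canines: derived state '1' in Taxon 3 only — an autapomorphy, so it tells us nothing about relationships among taxa.
Only Taxon 5 and Taxon 8 show the derived state '1' for chelicerae fused, supporting them as a clade.
Only Taxon 3 and Taxon 7 show the derived state '1' for keeled scales, supporting them as a clade.
stipules present (derived state '1') is shared by all ingroup taxa — unites the whole ingroup.
Most parsimonious ingroup topology: ((Taxon 3,Taxon 7),(Taxon 8,Taxon 5)).
Taxon 8 and Taxon 5 share a more recent common ancestor with each other than either does with Taxon 7, so Taxon 7 is the least closely related of the three.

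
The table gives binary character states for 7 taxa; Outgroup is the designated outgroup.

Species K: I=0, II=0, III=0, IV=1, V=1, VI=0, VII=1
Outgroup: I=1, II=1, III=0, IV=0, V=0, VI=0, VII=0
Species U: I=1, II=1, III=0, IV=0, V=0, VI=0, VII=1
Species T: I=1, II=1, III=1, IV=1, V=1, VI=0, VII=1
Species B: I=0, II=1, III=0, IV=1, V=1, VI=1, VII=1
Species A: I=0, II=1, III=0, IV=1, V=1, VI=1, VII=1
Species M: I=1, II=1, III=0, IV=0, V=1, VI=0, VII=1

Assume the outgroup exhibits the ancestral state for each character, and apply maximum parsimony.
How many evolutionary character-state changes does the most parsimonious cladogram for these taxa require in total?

Character polarity is set by the outgroup: the derived state is whichever differs from the outgroup's state, so for I, II the derived state is '0', and for the remaining characters it is '1'.
I: derived state '0' in Species A, Species B, and Species K only — synapomorphy for {Species A, Species B, Species K}.
II (derived state '0') is unique to Species K (autapomorphy; uninformative for grouping).
III: derived state '1' in Species T only — an autapomorphy, so it tells us nothing about relationships among taxa.
IV: derived state '1' in Species A, Species B, Species K, and Species T only — synapomorphy for {Species A, Species B, Species K, Species T}.
V: derived state '1' in Species A, Species B, Species K, Species M, and Species T only — synapomorphy for {Species A, Species B, Species K, Species M, Species T}.
Only Species A and Species B show the derived state '1' for VI, supporting them as a clade.
All ingroup taxa share the derived state '1' for VII; it defines the ingroup but does not resolve relationships within it.
Most parsimonious ingroup topology: (((Species T,((Species A,Species B),Species K)),Species M),Species U).
Changes per character on this tree: I: 1; II: 1; III: 1; IV: 1; V: 1; VI: 1; VII: 1.
Total = 7.

7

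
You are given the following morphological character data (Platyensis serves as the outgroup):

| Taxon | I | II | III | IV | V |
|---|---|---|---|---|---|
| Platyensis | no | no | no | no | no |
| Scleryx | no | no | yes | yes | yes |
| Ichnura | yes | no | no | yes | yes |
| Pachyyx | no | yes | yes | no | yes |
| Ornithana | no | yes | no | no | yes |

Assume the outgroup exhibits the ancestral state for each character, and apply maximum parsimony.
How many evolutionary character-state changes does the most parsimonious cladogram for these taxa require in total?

6

The outgroup has state 'no' for every character, so 'yes' is the derived state throughout.
I: derived state 'yes' in Ichnura only — an autapomorphy, so it tells us nothing about relationships among taxa.
Only Ornithana and Pachyyx show the derived state 'yes' for II, supporting them as a clade.
III groups Pachyyx and Scleryx, which is incompatible with the clades supported by the remaining characters; treating it as convergent (homoplasy) costs fewer steps than any alternative tree.
Only Ichnura and Scleryx show the derived state 'yes' for IV, supporting them as a clade.
All ingroup taxa share the derived state 'yes' for V; it defines the ingroup but does not resolve relationships within it.
Most parsimonious ingroup topology: ((Scleryx,Ichnura),(Pachyyx,Ornithana)).
Changes per character on this tree: I: 1; II: 1; III: 2; IV: 1; V: 1.
Total = 6.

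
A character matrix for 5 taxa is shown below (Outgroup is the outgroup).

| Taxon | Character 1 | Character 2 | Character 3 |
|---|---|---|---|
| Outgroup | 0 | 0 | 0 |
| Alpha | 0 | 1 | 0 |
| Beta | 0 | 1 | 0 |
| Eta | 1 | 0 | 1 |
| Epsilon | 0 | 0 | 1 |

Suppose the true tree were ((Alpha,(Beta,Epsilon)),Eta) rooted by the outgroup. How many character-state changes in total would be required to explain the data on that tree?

Map each character onto ((Alpha,(Beta,Epsilon)),Eta) (rooted by Outgroup) and count the minimum state changes it requires (Fitch parsimony):
Character 1: 1; Character 2: 2; Character 3: 2.
Total tree length = 5.

5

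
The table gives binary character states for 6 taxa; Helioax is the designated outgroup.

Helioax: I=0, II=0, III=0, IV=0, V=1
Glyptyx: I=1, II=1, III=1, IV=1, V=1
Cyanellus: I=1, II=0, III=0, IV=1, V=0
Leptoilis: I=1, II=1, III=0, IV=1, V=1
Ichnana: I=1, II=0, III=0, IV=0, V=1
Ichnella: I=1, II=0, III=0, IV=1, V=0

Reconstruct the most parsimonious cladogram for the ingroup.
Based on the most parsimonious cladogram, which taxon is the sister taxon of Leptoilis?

Glyptyx

Character polarity is set by the outgroup: the derived state is whichever differs from the outgroup's state, so for V the derived state is '0', and for the remaining characters it is '1'.
I (derived state '1') is shared by all ingroup taxa — unites the whole ingroup.
Only Glyptyx and Leptoilis show the derived state '1' for II, supporting them as a clade.
III: derived state '1' in Glyptyx only — an autapomorphy, so it tells us nothing about relationships among taxa.
IV: derived state '1' in Cyanellus, Glyptyx, Ichnella, and Leptoilis only — synapomorphy for {Cyanellus, Glyptyx, Ichnella, Leptoilis}.
Only Cyanellus and Ichnella show the derived state '0' for V, supporting them as a clade.
Most parsimonious ingroup topology: (((Glyptyx,Leptoilis),(Cyanellus,Ichnella)),Ichnana).
Leptoilis and Glyptyx form a cherry on this tree, so they are sister taxa.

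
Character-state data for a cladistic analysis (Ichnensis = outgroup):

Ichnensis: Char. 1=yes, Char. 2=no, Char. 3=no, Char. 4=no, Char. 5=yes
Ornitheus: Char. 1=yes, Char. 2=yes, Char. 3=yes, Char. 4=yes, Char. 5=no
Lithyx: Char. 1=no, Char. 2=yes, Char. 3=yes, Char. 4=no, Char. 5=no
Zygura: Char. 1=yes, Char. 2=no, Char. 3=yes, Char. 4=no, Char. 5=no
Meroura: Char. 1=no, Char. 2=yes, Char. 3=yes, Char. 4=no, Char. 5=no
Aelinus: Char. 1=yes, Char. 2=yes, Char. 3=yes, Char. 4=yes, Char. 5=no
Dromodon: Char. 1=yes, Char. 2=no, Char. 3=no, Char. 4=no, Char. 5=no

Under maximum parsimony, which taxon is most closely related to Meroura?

Character polarity is set by the outgroup: the derived state is whichever differs from the outgroup's state, so for Char. 1, Char. 5 the derived state is 'no', and for the remaining characters it is 'yes'.
Char. 1: derived state 'no' in Lithyx and Meroura only — synapomorphy for {Lithyx, Meroura}.
Char. 2: derived state 'yes' in Aelinus, Lithyx, Meroura, and Ornitheus only — synapomorphy for {Aelinus, Lithyx, Meroura, Ornitheus}.
Only Aelinus, Lithyx, Meroura, Ornitheus, and Zygura show the derived state 'yes' for Char. 3, supporting them as a clade.
Only Aelinus and Ornitheus show the derived state 'yes' for Char. 4, supporting them as a clade.
Char. 5 (derived state 'no') is shared by all ingroup taxa — unites the whole ingroup.
Most parsimonious ingroup topology: ((((Ornitheus,Aelinus),(Lithyx,Meroura)),Zygura),Dromodon).
Meroura and Lithyx form a cherry on this tree, so they are sister taxa.

Lithyx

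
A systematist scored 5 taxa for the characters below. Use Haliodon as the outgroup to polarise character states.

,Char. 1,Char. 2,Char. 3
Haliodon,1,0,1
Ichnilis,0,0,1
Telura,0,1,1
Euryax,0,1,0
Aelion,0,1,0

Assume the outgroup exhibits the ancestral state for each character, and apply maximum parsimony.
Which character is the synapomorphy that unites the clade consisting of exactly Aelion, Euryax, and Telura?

Character polarity is set by the outgroup: the derived state is whichever differs from the outgroup's state, so for Char. 1, Char. 3 the derived state is '0', and for the remaining characters it is '1'.
Char. 1 (derived state '0') is shared by all ingroup taxa — unites the whole ingroup.
Char. 2: derived state '1' in Aelion, Euryax, and Telura only — synapomorphy for {Aelion, Euryax, Telura}.
Only Aelion and Euryax show the derived state '0' for Char. 3, supporting them as a clade.
Most parsimonious ingroup topology: (Ichnilis,(Telura,(Euryax,Aelion))).
The clade {Aelion, Euryax, Telura} is supported by Char. 2: its derived state '1' occurs in exactly those taxa and in no other taxon (including the outgroup).

Char. 2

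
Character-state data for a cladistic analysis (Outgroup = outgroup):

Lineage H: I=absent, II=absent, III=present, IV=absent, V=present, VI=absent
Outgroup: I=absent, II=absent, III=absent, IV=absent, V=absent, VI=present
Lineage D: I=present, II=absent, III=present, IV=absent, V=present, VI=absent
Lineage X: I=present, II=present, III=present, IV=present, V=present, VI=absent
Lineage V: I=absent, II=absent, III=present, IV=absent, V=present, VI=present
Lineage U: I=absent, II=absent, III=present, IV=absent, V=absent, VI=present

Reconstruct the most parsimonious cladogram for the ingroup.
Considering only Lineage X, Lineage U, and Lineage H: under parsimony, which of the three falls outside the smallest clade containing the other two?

Lineage U

Character polarity is set by the outgroup: the derived state is whichever differs from the outgroup's state, so for VI the derived state is 'absent', and for the remaining characters it is 'present'.
I: derived state 'present' in Lineage D and Lineage X only — synapomorphy for {Lineage D, Lineage X}.
II: derived state 'present' in Lineage X only — an autapomorphy, so it tells us nothing about relationships among taxa.
III (derived state 'present') is shared by all ingroup taxa — unites the whole ingroup.
IV: derived state 'present' in Lineage X only — an autapomorphy, so it tells us nothing about relationships among taxa.
V (derived state 'present') is shared by Lineage D, Lineage H, Lineage V, and Lineage X — a synapomorphy uniting that clade.
VI: derived state 'absent' in Lineage D, Lineage H, and Lineage X only — synapomorphy for {Lineage D, Lineage H, Lineage X}.
Most parsimonious ingroup topology: (Lineage U,(Lineage V,((Lineage D,Lineage X),Lineage H))).
Lineage X and Lineage H share a more recent common ancestor with each other than either does with Lineage U, so Lineage U is the least closely related of the three.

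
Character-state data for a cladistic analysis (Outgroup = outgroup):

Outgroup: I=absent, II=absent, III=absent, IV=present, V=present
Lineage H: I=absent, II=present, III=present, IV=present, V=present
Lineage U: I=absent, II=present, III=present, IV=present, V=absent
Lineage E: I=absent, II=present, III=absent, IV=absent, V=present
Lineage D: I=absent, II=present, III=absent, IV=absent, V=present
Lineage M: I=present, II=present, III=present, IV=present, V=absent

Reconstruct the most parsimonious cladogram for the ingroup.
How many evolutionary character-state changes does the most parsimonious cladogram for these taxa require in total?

Character polarity is set by the outgroup: the derived state is whichever differs from the outgroup's state, so for IV, V the derived state is 'absent', and for the remaining characters it is 'present'.
I (derived state 'present') is unique to Lineage M (autapomorphy; uninformative for grouping).
II (derived state 'present') is shared by all ingroup taxa — unites the whole ingroup.
Only Lineage H, Lineage M, and Lineage U show the derived state 'present' for III, supporting them as a clade.
IV (derived state 'absent') is shared by Lineage D and Lineage E — a synapomorphy uniting that clade.
Only Lineage M and Lineage U show the derived state 'absent' for V, supporting them as a clade.
Most parsimonious ingroup topology: ((Lineage H,(Lineage U,Lineage M)),(Lineage E,Lineage D)).
Changes per character on this tree: I: 1; II: 1; III: 1; IV: 1; V: 1.
Total = 5.

5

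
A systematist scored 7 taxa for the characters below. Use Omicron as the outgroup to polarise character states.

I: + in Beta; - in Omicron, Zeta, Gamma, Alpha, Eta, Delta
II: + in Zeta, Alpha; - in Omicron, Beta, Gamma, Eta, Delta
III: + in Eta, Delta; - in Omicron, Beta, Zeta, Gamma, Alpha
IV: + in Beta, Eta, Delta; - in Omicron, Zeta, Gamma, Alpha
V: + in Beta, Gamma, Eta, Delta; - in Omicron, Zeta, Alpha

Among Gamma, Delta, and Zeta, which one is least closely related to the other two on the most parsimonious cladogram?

Zeta

The outgroup has state '-' for every character, so '+' is the derived state throughout.
I (derived state '+') is unique to Beta (autapomorphy; uninformative for grouping).
II: derived state '+' in Alpha and Zeta only — synapomorphy for {Alpha, Zeta}.
III: derived state '+' in Delta and Eta only — synapomorphy for {Delta, Eta}.
IV (derived state '+') is shared by Beta, Delta, and Eta — a synapomorphy uniting that clade.
V (derived state '+') is shared by Beta, Delta, Eta, and Gamma — a synapomorphy uniting that clade.
Most parsimonious ingroup topology: (((Beta,(Eta,Delta)),Gamma),(Zeta,Alpha)).
Gamma and Delta share a more recent common ancestor with each other than either does with Zeta, so Zeta is the least closely related of the three.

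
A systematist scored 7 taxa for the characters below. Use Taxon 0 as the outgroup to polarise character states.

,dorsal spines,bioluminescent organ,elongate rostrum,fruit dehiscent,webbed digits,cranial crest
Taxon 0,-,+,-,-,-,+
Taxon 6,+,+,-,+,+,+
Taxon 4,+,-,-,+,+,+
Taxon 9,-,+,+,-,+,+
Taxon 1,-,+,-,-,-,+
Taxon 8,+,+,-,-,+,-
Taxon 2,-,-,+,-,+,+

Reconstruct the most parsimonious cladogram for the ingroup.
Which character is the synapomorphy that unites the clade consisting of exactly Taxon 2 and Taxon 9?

elongate rostrum

Character polarity is set by the outgroup: the derived state is whichever differs from the outgroup's state, so for bioluminescent organ, cranial crest the derived state is '-', and for the remaining characters it is '+'.
dorsal spines (derived state '+') is shared by Taxon 4, Taxon 6, and Taxon 8 — a synapomorphy uniting that clade.
bioluminescent organ (state '-') occurs in Taxon 2 and Taxon 4 but conflicts with the nesting implied by the other characters — most parsimoniously interpreted as homoplasy.
Only Taxon 2 and Taxon 9 show the derived state '+' for elongate rostrum, supporting them as a clade.
Only Taxon 4 and Taxon 6 show the derived state '+' for fruit dehiscent, supporting them as a clade.
webbed digits (derived state '+') is shared by Taxon 2, Taxon 4, Taxon 6, Taxon 8, and Taxon 9 — a synapomorphy uniting that clade.
cranial crest: derived state '-' in Taxon 8 only — an autapomorphy, so it tells us nothing about relationships among taxa.
Most parsimonious ingroup topology: ((((Taxon 6,Taxon 4),Taxon 8),(Taxon 9,Taxon 2)),Taxon 1).
The clade {Taxon 2, Taxon 9} is supported by elongate rostrum: its derived state '+' occurs in exactly those taxa and in no other taxon (including the outgroup).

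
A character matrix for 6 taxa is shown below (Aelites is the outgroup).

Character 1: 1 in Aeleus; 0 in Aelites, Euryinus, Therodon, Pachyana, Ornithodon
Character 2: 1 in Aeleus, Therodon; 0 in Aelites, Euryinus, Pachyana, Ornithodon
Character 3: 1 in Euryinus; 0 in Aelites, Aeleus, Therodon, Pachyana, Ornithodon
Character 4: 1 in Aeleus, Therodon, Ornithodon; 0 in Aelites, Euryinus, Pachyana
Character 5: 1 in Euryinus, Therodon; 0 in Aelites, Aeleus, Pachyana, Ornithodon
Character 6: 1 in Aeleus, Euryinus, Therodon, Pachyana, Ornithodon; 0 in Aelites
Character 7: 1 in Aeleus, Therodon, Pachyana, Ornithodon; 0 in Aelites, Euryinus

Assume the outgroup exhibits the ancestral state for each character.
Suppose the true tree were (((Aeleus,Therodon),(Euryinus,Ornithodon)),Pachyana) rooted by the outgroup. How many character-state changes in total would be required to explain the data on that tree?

10

Map each character onto (((Aeleus,Therodon),(Euryinus,Ornithodon)),Pachyana) (rooted by Aelites) and count the minimum state changes it requires (Fitch parsimony):
Character 1: 1; Character 2: 1; Character 3: 1; Character 4: 2; Character 5: 2; Character 6: 1; Character 7: 2.
Total tree length = 10.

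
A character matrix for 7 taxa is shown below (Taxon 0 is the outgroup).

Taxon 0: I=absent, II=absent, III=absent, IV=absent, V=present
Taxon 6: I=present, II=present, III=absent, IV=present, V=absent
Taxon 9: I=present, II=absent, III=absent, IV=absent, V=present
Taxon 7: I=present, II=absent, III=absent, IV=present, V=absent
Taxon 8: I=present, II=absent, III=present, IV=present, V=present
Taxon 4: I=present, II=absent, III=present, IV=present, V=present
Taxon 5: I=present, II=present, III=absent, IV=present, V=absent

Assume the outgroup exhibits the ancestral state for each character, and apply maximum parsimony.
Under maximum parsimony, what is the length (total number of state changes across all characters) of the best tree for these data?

Character polarity is set by the outgroup: the derived state is whichever differs from the outgroup's state, so for V the derived state is 'absent', and for the remaining characters it is 'present'.
I (derived state 'present') is shared by all ingroup taxa — unites the whole ingroup.
II (derived state 'present') is shared by Taxon 5 and Taxon 6 — a synapomorphy uniting that clade.
III: derived state 'present' in Taxon 4 and Taxon 8 only — synapomorphy for {Taxon 4, Taxon 8}.
IV: derived state 'present' in Taxon 4, Taxon 5, Taxon 6, Taxon 7, and Taxon 8 only — synapomorphy for {Taxon 4, Taxon 5, Taxon 6, Taxon 7, Taxon 8}.
V: derived state 'absent' in Taxon 5, Taxon 6, and Taxon 7 only — synapomorphy for {Taxon 5, Taxon 6, Taxon 7}.
Most parsimonious ingroup topology: ((((Taxon 6,Taxon 5),Taxon 7),(Taxon 8,Taxon 4)),Taxon 9).
Changes per character on this tree: I: 1; II: 1; III: 1; IV: 1; V: 1.
Total = 5.

5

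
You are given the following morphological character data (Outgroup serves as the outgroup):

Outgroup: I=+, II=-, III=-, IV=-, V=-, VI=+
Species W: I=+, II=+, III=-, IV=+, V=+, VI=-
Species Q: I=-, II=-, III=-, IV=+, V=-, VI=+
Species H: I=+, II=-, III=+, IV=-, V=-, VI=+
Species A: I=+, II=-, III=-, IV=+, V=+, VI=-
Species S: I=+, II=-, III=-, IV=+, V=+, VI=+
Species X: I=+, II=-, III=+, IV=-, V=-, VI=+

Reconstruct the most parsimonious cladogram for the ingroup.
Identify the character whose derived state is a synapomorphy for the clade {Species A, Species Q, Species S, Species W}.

Character polarity is set by the outgroup: the derived state is whichever differs from the outgroup's state, so for I, VI the derived state is '-', and for the remaining characters it is '+'.
I (derived state '-') is unique to Species Q (autapomorphy; uninformative for grouping).
II: derived state '+' in Species W only — an autapomorphy, so it tells us nothing about relationships among taxa.
III: derived state '+' in Species H and Species X only — synapomorphy for {Species H, Species X}.
IV: derived state '+' in Species A, Species Q, Species S, and Species W only — synapomorphy for {Species A, Species Q, Species S, Species W}.
V: derived state '+' in Species A, Species S, and Species W only — synapomorphy for {Species A, Species S, Species W}.
VI: derived state '-' in Species A and Species W only — synapomorphy for {Species A, Species W}.
Most parsimonious ingroup topology: ((((Species W,Species A),Species S),Species Q),(Species H,Species X)).
The clade {Species A, Species Q, Species S, Species W} is supported by IV: its derived state '+' occurs in exactly those taxa and in no other taxon (including the outgroup).

IV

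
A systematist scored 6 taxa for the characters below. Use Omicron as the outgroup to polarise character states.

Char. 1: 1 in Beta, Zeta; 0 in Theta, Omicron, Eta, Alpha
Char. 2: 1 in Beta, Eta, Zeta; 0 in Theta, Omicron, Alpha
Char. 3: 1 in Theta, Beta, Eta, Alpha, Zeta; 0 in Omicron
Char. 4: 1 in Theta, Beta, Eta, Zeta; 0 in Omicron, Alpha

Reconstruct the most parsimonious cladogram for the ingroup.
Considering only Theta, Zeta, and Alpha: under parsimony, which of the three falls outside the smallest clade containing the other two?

Alpha

The outgroup has state '0' for every character, so '1' is the derived state throughout.
Char. 1: derived state '1' in Beta and Zeta only — synapomorphy for {Beta, Zeta}.
Only Beta, Eta, and Zeta show the derived state '1' for Char. 2, supporting them as a clade.
Char. 3 (derived state '1') is shared by all ingroup taxa — unites the whole ingroup.
Char. 4 (derived state '1') is shared by Beta, Eta, Theta, and Zeta — a synapomorphy uniting that clade.
Most parsimonious ingroup topology: ((Theta,(Eta,(Zeta,Beta))),Alpha).
Theta and Zeta share a more recent common ancestor with each other than either does with Alpha, so Alpha is the least closely related of the three.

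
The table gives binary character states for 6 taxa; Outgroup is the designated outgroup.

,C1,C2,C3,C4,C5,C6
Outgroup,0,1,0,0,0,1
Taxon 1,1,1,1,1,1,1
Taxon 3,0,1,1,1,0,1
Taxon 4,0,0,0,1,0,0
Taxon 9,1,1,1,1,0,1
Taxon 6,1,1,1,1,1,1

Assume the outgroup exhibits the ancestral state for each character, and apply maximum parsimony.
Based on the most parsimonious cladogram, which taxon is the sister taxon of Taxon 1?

Character polarity is set by the outgroup: the derived state is whichever differs from the outgroup's state, so for C2, C6 the derived state is '0', and for the remaining characters it is '1'.
C1: derived state '1' in Taxon 1, Taxon 6, and Taxon 9 only — synapomorphy for {Taxon 1, Taxon 6, Taxon 9}.
C2 (derived state '0') is unique to Taxon 4 (autapomorphy; uninformative for grouping).
C3 (derived state '1') is shared by Taxon 1, Taxon 3, Taxon 6, and Taxon 9 — a synapomorphy uniting that clade.
C4 (derived state '1') is shared by all ingroup taxa — unites the whole ingroup.
Only Taxon 1 and Taxon 6 show the derived state '1' for C5, supporting them as a clade.
C6 (derived state '0') is unique to Taxon 4 (autapomorphy; uninformative for grouping).
Most parsimonious ingroup topology: ((((Taxon 1,Taxon 6),Taxon 9),Taxon 3),Taxon 4).
Taxon 1 and Taxon 6 form a cherry on this tree, so they are sister taxa.

Taxon 6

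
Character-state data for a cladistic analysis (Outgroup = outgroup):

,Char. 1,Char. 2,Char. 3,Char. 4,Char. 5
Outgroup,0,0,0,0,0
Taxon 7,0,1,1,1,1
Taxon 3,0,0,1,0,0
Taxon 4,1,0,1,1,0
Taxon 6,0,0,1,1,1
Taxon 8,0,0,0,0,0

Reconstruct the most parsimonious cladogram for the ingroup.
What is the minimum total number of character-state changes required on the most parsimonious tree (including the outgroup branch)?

5

The outgroup has state '0' for every character, so '1' is the derived state throughout.
Char. 1 (derived state '1') is unique to Taxon 4 (autapomorphy; uninformative for grouping).
Char. 2: derived state '1' in Taxon 7 only — an autapomorphy, so it tells us nothing about relationships among taxa.
Char. 3: derived state '1' in Taxon 3, Taxon 4, Taxon 6, and Taxon 7 only — synapomorphy for {Taxon 3, Taxon 4, Taxon 6, Taxon 7}.
Char. 4 (derived state '1') is shared by Taxon 4, Taxon 6, and Taxon 7 — a synapomorphy uniting that clade.
Only Taxon 6 and Taxon 7 show the derived state '1' for Char. 5, supporting them as a clade.
Most parsimonious ingroup topology: ((((Taxon 7,Taxon 6),Taxon 4),Taxon 3),Taxon 8).
Changes per character on this tree: Char. 1: 1; Char. 2: 1; Char. 3: 1; Char. 4: 1; Char. 5: 1.
Total = 5.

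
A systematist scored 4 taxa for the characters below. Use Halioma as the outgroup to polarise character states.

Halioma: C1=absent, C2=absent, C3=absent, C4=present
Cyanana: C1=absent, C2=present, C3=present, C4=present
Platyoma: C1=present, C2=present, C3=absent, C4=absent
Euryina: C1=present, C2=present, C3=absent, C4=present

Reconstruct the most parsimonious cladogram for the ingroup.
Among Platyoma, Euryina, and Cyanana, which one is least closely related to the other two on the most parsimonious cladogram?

Character polarity is set by the outgroup: the derived state is whichever differs from the outgroup's state, so for C4 the derived state is 'absent', and for the remaining characters it is 'present'.
C1: derived state 'present' in Euryina and Platyoma only — synapomorphy for {Euryina, Platyoma}.
C2 (derived state 'present') is shared by all ingroup taxa — unites the whole ingroup.
C3: derived state 'present' in Cyanana only — an autapomorphy, so it tells us nothing about relationships among taxa.
C4 (derived state 'absent') is unique to Platyoma (autapomorphy; uninformative for grouping).
Most parsimonious ingroup topology: (Cyanana,(Platyoma,Euryina)).
Euryina and Platyoma share a more recent common ancestor with each other than either does with Cyanana, so Cyanana is the least closely related of the three.

Cyanana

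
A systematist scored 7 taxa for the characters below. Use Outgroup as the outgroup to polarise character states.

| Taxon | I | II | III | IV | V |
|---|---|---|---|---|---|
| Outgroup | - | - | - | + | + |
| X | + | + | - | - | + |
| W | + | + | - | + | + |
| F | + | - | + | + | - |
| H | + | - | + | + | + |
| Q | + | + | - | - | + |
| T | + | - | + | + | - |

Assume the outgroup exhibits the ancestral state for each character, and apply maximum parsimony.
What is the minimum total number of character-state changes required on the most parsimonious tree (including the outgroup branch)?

Character polarity is set by the outgroup: the derived state is whichever differs from the outgroup's state, so for IV, V the derived state is '-', and for the remaining characters it is '+'.
All ingroup taxa share the derived state '+' for I; it defines the ingroup but does not resolve relationships within it.
II: derived state '+' in Q, W, and X only — synapomorphy for {Q, W, X}.
III (derived state '+') is shared by F, H, and T — a synapomorphy uniting that clade.
IV (derived state '-') is shared by Q and X — a synapomorphy uniting that clade.
Only F and T show the derived state '-' for V, supporting them as a clade.
Most parsimonious ingroup topology: (((X,Q),W),((F,T),H)).
Changes per character on this tree: I: 1; II: 1; III: 1; IV: 1; V: 1.
Total = 5.

5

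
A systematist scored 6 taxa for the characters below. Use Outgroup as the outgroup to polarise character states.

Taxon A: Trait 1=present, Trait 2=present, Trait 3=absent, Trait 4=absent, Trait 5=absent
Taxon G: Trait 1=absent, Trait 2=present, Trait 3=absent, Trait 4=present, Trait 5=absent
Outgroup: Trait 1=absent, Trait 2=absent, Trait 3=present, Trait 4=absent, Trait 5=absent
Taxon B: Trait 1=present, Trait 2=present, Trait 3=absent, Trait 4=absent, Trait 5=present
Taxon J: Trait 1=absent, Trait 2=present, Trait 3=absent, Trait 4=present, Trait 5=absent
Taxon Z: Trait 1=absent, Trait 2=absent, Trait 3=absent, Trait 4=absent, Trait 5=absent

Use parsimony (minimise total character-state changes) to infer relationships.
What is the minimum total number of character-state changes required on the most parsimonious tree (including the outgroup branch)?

5

Character polarity is set by the outgroup: the derived state is whichever differs from the outgroup's state, so for Trait 3 the derived state is 'absent', and for the remaining characters it is 'present'.
Only Taxon A and Taxon B show the derived state 'present' for Trait 1, supporting them as a clade.
Only Taxon A, Taxon B, Taxon G, and Taxon J show the derived state 'present' for Trait 2, supporting them as a clade.
Trait 3 (derived state 'absent') is shared by all ingroup taxa — unites the whole ingroup.
Trait 4: derived state 'present' in Taxon G and Taxon J only — synapomorphy for {Taxon G, Taxon J}.
Trait 5: derived state 'present' in Taxon B only — an autapomorphy, so it tells us nothing about relationships among taxa.
Most parsimonious ingroup topology: (((Taxon J,Taxon G),(Taxon A,Taxon B)),Taxon Z).
Changes per character on this tree: Trait 1: 1; Trait 2: 1; Trait 3: 1; Trait 4: 1; Trait 5: 1.
Total = 5.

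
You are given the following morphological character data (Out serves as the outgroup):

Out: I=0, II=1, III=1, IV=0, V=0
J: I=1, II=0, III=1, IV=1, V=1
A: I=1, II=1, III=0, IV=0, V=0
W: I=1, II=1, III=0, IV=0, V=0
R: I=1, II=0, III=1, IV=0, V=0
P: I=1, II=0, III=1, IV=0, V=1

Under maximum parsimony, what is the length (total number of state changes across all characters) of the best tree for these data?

5

Character polarity is set by the outgroup: the derived state is whichever differs from the outgroup's state, so for II, III the derived state is '0', and for the remaining characters it is '1'.
All ingroup taxa share the derived state '1' for I; it defines the ingroup but does not resolve relationships within it.
II: derived state '0' in J, P, and R only — synapomorphy for {J, P, R}.
Only A and W show the derived state '0' for III, supporting them as a clade.
IV: derived state '1' in J only — an autapomorphy, so it tells us nothing about relationships among taxa.
V: derived state '1' in J and P only — synapomorphy for {J, P}.
Most parsimonious ingroup topology: (((J,P),R),(A,W)).
Changes per character on this tree: I: 1; II: 1; III: 1; IV: 1; V: 1.
Total = 5.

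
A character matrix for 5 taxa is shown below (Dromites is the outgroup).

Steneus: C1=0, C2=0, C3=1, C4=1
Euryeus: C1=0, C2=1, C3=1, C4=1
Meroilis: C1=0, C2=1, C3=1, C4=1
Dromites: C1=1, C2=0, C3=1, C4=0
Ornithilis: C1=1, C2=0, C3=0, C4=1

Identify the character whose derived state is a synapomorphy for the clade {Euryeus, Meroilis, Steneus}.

C1

Character polarity is set by the outgroup: the derived state is whichever differs from the outgroup's state, so for C1, C3 the derived state is '0', and for the remaining characters it is '1'.
C1 (derived state '0') is shared by Euryeus, Meroilis, and Steneus — a synapomorphy uniting that clade.
C2 (derived state '1') is shared by Euryeus and Meroilis — a synapomorphy uniting that clade.
C3 (derived state '0') is unique to Ornithilis (autapomorphy; uninformative for grouping).
All ingroup taxa share the derived state '1' for C4; it defines the ingroup but does not resolve relationships within it.
Most parsimonious ingroup topology: (Ornithilis,(Steneus,(Euryeus,Meroilis))).
The clade {Euryeus, Meroilis, Steneus} is supported by C1: its derived state '0' occurs in exactly those taxa and in no other taxon (including the outgroup).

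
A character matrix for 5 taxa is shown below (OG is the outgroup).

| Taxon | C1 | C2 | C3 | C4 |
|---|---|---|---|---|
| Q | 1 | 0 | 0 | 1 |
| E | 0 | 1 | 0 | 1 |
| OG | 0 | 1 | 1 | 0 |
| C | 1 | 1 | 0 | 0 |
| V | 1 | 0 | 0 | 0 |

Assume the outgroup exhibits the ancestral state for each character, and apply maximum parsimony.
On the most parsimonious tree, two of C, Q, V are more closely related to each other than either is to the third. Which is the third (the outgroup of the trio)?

C

Character polarity is set by the outgroup: the derived state is whichever differs from the outgroup's state, so for C2, C3 the derived state is '0', and for the remaining characters it is '1'.
C1: derived state '1' in C, Q, and V only — synapomorphy for {C, Q, V}.
C2 (derived state '0') is shared by Q and V — a synapomorphy uniting that clade.
All ingroup taxa share the derived state '0' for C3; it defines the ingroup but does not resolve relationships within it.
C4 groups E and Q, which is incompatible with the clades supported by the remaining characters; treating it as convergent (homoplasy) costs fewer steps than any alternative tree.
Most parsimonious ingroup topology: (((Q,V),C),E).
Q and V share a more recent common ancestor with each other than either does with C, so C is the least closely related of the three.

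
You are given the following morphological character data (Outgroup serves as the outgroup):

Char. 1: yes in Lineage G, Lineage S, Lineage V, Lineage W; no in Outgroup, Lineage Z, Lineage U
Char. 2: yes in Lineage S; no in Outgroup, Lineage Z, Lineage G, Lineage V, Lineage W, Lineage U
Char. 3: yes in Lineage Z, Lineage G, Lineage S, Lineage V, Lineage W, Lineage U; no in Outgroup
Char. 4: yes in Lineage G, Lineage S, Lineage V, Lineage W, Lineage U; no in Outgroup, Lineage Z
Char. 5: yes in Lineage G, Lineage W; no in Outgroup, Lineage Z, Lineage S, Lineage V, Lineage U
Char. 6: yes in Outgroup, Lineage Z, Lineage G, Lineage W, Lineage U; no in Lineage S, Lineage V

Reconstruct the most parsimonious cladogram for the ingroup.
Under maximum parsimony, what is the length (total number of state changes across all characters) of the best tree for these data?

6

Character polarity is set by the outgroup: the derived state is whichever differs from the outgroup's state, so for Char. 6 the derived state is 'no', and for the remaining characters it is 'yes'.
Char. 1: derived state 'yes' in Lineage G, Lineage S, Lineage V, and Lineage W only — synapomorphy for {Lineage G, Lineage S, Lineage V, Lineage W}.
Char. 2: derived state 'yes' in Lineage S only — an autapomorphy, so it tells us nothing about relationships among taxa.
All ingroup taxa share the derived state 'yes' for Char. 3; it defines the ingroup but does not resolve relationships within it.
Char. 4: derived state 'yes' in Lineage G, Lineage S, Lineage U, Lineage V, and Lineage W only — synapomorphy for {Lineage G, Lineage S, Lineage U, Lineage V, Lineage W}.
Only Lineage G and Lineage W show the derived state 'yes' for Char. 5, supporting them as a clade.
Char. 6 (derived state 'no') is shared by Lineage S and Lineage V — a synapomorphy uniting that clade.
Most parsimonious ingroup topology: (Lineage Z,(((Lineage G,Lineage W),(Lineage S,Lineage V)),Lineage U)).
Changes per character on this tree: Char. 1: 1; Char. 2: 1; Char. 3: 1; Char. 4: 1; Char. 5: 1; Char. 6: 1.
Total = 6.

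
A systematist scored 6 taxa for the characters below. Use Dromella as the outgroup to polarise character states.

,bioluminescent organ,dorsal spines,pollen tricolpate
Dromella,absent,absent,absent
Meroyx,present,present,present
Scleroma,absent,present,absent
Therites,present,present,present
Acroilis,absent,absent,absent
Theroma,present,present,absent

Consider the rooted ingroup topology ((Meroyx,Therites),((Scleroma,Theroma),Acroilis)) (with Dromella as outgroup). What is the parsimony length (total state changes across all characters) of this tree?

Map each character onto ((Meroyx,Therites),((Scleroma,Theroma),Acroilis)) (rooted by Dromella) and count the minimum state changes it requires (Fitch parsimony):
bioluminescent organ: 2; dorsal spines: 2; pollen tricolpate: 1.
Total tree length = 5.

5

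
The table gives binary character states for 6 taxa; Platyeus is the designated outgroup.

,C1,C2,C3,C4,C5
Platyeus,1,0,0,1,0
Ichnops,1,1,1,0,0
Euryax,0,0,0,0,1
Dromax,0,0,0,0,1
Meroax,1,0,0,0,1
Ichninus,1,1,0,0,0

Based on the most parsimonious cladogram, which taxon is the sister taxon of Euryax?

Dromax

Character polarity is set by the outgroup: the derived state is whichever differs from the outgroup's state, so for C1, C4 the derived state is '0', and for the remaining characters it is '1'.
C1 (derived state '0') is shared by Dromax and Euryax — a synapomorphy uniting that clade.
C2: derived state '1' in Ichninus and Ichnops only — synapomorphy for {Ichninus, Ichnops}.
C3: derived state '1' in Ichnops only — an autapomorphy, so it tells us nothing about relationships among taxa.
All ingroup taxa share the derived state '0' for C4; it defines the ingroup but does not resolve relationships within it.
C5 (derived state '1') is shared by Dromax, Euryax, and Meroax — a synapomorphy uniting that clade.
Most parsimonious ingroup topology: ((Ichnops,Ichninus),((Euryax,Dromax),Meroax)).
Euryax and Dromax form a cherry on this tree, so they are sister taxa.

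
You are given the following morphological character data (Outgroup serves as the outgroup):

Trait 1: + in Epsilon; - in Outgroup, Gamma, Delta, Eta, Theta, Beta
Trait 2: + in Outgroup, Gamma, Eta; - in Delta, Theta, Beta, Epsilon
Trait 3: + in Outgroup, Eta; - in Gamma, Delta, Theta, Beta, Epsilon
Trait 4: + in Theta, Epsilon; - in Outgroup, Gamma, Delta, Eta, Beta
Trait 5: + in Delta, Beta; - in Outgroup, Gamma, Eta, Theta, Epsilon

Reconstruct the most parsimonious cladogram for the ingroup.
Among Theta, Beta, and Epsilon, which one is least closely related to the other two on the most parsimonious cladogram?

Beta

Character polarity is set by the outgroup: the derived state is whichever differs from the outgroup's state, so for Trait 2, Trait 3 the derived state is '-', and for the remaining characters it is '+'.
Trait 1 (derived state '+') is unique to Epsilon (autapomorphy; uninformative for grouping).
Only Beta, Delta, Epsilon, and Theta show the derived state '-' for Trait 2, supporting them as a clade.
Trait 3: derived state '-' in Beta, Delta, Epsilon, Gamma, and Theta only — synapomorphy for {Beta, Delta, Epsilon, Gamma, Theta}.
Trait 4: derived state '+' in Epsilon and Theta only — synapomorphy for {Epsilon, Theta}.
Only Beta and Delta show the derived state '+' for Trait 5, supporting them as a clade.
Most parsimonious ingroup topology: ((Gamma,((Delta,Beta),(Theta,Epsilon))),Eta).
Epsilon and Theta share a more recent common ancestor with each other than either does with Beta, so Beta is the least closely related of the three.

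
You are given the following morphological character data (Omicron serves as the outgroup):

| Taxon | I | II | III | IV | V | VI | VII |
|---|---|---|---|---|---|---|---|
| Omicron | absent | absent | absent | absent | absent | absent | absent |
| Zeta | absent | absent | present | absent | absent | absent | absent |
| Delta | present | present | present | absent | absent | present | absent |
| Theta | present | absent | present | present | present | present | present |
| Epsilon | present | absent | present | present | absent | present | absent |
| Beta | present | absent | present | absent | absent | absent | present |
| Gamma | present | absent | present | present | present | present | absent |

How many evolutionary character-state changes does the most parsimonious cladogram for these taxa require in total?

8

The outgroup has state 'absent' for every character, so 'present' is the derived state throughout.
Only Beta, Delta, Epsilon, Gamma, and Theta show the derived state 'present' for I, supporting them as a clade.
II: derived state 'present' in Delta only — an autapomorphy, so it tells us nothing about relationships among taxa.
III (derived state 'present') is shared by all ingroup taxa — unites the whole ingroup.
IV: derived state 'present' in Epsilon, Gamma, and Theta only — synapomorphy for {Epsilon, Gamma, Theta}.
V: derived state 'present' in Gamma and Theta only — synapomorphy for {Gamma, Theta}.
Only Delta, Epsilon, Gamma, and Theta show the derived state 'present' for VI, supporting them as a clade.
VII groups Beta and Theta, which is incompatible with the clades supported by the remaining characters; treating it as convergent (homoplasy) costs fewer steps than any alternative tree.
Most parsimonious ingroup topology: (Zeta,((Delta,((Theta,Gamma),Epsilon)),Beta)).
Changes per character on this tree: I: 1; II: 1; III: 1; IV: 1; V: 1; VI: 1; VII: 2.
Total = 8.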